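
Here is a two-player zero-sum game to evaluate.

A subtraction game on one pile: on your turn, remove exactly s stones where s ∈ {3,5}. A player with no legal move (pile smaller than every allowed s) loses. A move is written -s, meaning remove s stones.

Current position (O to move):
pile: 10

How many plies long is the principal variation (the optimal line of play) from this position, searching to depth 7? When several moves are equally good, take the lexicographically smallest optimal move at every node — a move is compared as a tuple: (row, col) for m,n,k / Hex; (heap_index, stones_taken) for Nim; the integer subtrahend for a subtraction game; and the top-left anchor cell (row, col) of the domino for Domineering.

PV length from [10]: 2 plies

[10] O move#1: -3:-1/7*, -5:-1/5
[7] X move#2: -3:-1/4, -5:+1/2*
[2] end (terminal -1, O#3); searched 10 to 7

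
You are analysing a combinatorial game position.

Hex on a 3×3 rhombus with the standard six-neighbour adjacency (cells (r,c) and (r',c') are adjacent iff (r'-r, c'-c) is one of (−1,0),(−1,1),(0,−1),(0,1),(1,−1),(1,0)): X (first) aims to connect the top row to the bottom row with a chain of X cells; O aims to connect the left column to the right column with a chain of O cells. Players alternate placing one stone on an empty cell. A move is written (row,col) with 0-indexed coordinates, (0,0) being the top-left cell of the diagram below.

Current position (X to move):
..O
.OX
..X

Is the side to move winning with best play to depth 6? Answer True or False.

p1 X@[..O/.OX/..X]: (0,0)[X.O/.OX/..X]-1* (0,1)[.XO/.OX/..X]-1 (1,0)[..O/XOX/..X]-1 (2,0)[..O/.OX/X.X]-1 (2,1)[..O/.OX/.XX]-1
p2 O@[X.O/.OX/..X]: (0,1)[XOO/.OX/..X]+1* (1,0)[X.O/OOX/..X]+1 (2,0)[X.O/.OX/O.X]+1 (2,1)[X.O/.OX/.OX]+1
p3 X@[XOO/.OX/..X]: (1,0)[XOO/XOX/..X]-1* (2,0)[XOO/.OX/X.X]-1 (2,1)[XOO/.OX/.XX]-1
p4 O@[XOO/XOX/..X]: (2,0)[XOO/XOX/O.X]+1* (2,1)[XOO/XOX/.OX]-1
p5 X@[XOO/XOX/O.X] terminal -1; root [..O/.OX/..X] d6

X winning at [..O/.OX/..X]: False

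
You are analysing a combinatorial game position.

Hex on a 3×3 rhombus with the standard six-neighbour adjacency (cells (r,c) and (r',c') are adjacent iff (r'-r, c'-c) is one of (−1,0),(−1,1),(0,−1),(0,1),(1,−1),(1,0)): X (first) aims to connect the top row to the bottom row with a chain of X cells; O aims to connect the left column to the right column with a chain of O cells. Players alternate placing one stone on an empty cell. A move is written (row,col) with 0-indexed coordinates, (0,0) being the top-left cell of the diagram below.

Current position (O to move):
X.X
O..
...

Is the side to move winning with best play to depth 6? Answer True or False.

O winning at [X.X/O../...]: True

[X.X/O../...] O move#1: (0,1):-1/XOX/O../..., (1,1):-1/X.X/OO./..., (1,2):-1/X.X/O.O/..., (2,0):-1/X.X/O../O.., (2,1):+1/X.X/O../.O.*, (2,2):-1/X.X/O../..O
[X.X/O../.O.] X move#2: (0,1):-1/XXX/O../.O.*, (1,1):-1/X.X/OX./.O., (1,2):-1/X.X/O.X/.O., (2,0):-1/X.X/O../XO., (2,2):-1/X.X/O../.OX
[XXX/O../.O.] O move#3: (1,1):+1/XXX/OO./.O.*, (1,2):+1/XXX/O.O/.O., (2,0):+1/XXX/O../OO., (2,2):+1/XXX/O../.OO
[XXX/OO./.O.] X move#4: (1,2):-1/XXX/OOX/.O.*, (2,0):-1/XXX/OO./XO., (2,2):-1/XXX/OO./.OX
[XXX/OOX/.O.] O move#5: (2,0):-1/XXX/OOX/OO., (2,2):+1/XXX/OOX/.OO*
[XXX/OOX/.OO] end (terminal -1, X#6); searched X.X/O../... to 6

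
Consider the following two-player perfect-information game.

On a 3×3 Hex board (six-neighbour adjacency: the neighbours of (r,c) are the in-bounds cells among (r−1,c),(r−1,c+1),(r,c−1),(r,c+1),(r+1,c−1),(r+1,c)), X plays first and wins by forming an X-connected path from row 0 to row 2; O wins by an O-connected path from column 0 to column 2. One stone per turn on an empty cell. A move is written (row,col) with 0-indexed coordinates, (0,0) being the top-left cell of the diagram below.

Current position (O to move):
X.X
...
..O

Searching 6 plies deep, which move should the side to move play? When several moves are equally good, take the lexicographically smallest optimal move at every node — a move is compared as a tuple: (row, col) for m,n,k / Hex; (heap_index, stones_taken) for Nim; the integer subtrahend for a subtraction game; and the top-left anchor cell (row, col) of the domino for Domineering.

ply 1, O at X.X/.../..O | (0,1)=-1→XOX/.../..O; (1,0)=-1→X.X/O../..O; (1,1)=+1→X.X/.O./..O*; (1,2)=-1→X.X/..O/..O; (2,0)=-1→X.X/.../O.O; (2,1)=-1→X.X/.../.OO
ply 2, X at X.X/.O./..O | (0,1)=-1→XXX/.O./..O*; (1,0)=-1→X.X/XO./..O; (1,2)=-1→X.X/.OX/..O; (2,0)=-1→X.X/.O./X.O; (2,1)=-1→X.X/.O./.XO
ply 3, O at XXX/.O./..O | (1,0)=+1→XXX/OO./..O*; (1,2)=+1→XXX/.OO/..O; (2,0)=+1→XXX/.O./O.O; (2,1)=+1→XXX/.O./.OO
ply 4, X at XXX/OO./..O | (1,2)=-1→XXX/OOX/..O*; (2,0)=-1→XXX/OO./X.O; (2,1)=-1→XXX/OO./.XO
ply 5, O at XXX/OOX/..O | (2,0)=-1→XXX/OOX/O.O; (2,1)=+1→XXX/OOX/.OO*
ply 6: XXX/OOX/.OO is terminal -1 (X); from X.X/.../..O depth 6

O's best at [X.X/.../..O]: (1,1)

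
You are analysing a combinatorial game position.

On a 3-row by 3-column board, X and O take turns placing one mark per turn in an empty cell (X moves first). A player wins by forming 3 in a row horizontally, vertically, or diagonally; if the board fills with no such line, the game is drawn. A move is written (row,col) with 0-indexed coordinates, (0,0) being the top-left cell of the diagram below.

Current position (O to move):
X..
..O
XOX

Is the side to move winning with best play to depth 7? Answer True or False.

[X../..O/XOX] O move#1: (0,1):-1/XO./..O/XOX*, (0,2):-1/X.O/..O/XOX, (1,0):-1/X../O.O/XOX, (1,1):-1/X../.OO/XOX
[XO./..O/XOX] X move#2: (0,2):-1/XOX/..O/XOX, (1,0):+1/XO./X.O/XOX*, (1,1):+1/XO./.XO/XOX
[XO./X.O/XOX] end (terminal -1, O#3); searched X../..O/XOX to 7

O winning at [X../..O/XOX]: False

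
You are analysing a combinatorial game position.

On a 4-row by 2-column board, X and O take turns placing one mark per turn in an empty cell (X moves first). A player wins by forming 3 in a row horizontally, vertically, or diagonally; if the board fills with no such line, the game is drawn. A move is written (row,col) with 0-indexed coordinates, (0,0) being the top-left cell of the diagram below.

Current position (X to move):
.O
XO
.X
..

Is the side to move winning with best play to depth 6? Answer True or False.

[.O/XO/.X/..] X move#1: (0,0):+0/XO/XO/.X/.., (2,0):+1/.O/XO/XX/..*, (3,0):+0/.O/XO/.X/X., (3,1):+0/.O/XO/.X/.X
[.O/XO/XX/..] O move#2: (0,0):-1/OO/XO/XX/..*, (3,0):-1/.O/XO/XX/O., (3,1):-1/.O/XO/XX/.O
[OO/XO/XX/..] X move#3: (3,0):+1/OO/XO/XX/X.*, (3,1):+0/OO/XO/XX/.X
[OO/XO/XX/X.] end (terminal -1, O#4); searched .O/XO/.X/.. to 6

X winning at [.O/XO/.X/..]: True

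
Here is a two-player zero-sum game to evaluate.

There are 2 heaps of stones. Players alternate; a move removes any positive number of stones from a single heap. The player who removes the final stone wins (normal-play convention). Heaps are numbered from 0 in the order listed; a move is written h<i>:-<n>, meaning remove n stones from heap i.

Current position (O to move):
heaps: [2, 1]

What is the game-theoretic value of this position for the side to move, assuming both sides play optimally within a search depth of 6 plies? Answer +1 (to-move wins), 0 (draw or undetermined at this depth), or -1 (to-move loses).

value((2,1), O) = +1

ply 1, O at (2,1) | h0:-1=+1→(1,1)*; h0:-2=-1→(0,1); h1:-1=-1→(2,0)
ply 2, X at (1,1) | h0:-1=-1→(0,1)*; h1:-1=-1→(1,0)
ply 3, O at (0,1) | h1:-1=+1→(0,0)*
ply 4: (0,0) is terminal -1 (X); from (2,1) depth 6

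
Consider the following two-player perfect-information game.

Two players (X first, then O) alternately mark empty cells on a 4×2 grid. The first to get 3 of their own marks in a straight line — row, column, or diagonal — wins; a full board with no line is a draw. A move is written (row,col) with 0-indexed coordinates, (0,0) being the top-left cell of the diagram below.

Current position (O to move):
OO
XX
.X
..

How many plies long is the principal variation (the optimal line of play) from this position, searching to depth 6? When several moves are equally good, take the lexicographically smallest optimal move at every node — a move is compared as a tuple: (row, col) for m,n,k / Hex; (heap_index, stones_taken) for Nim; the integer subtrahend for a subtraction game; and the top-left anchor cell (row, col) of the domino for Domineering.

[OO/XX/.X/..] O move#1: (2,0):-1/OO/XX/OX/.., (3,0):-1/OO/XX/.X/O., (3,1):+0/OO/XX/.X/.O*
[OO/XX/.X/.O] X move#2: (2,0):+0/OO/XX/XX/.O*, (3,0):+0/OO/XX/.X/XO
[OO/XX/XX/.O] O move#3: (3,0):+0/OO/XX/XX/OO*
[OO/XX/XX/OO] end (terminal +0, X#4); searched OO/XX/.X/.. to 6

PV length from [OO/XX/.X/..]: 3 plies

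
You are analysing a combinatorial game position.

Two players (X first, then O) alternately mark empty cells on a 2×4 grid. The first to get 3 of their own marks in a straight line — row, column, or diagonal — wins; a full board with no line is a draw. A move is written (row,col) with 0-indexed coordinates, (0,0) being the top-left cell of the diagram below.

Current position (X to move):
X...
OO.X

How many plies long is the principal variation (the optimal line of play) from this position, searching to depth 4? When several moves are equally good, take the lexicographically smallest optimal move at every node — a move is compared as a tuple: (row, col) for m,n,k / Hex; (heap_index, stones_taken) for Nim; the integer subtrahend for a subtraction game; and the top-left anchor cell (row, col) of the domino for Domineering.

[X.../OO.X] X move#1: (0,1):-1/XX../OO.X, (0,2):-1/X.X./OO.X, (0,3):-1/X..X/OO.X, (1,2):+0/X.../OOXX*
[X.../OOXX] O move#2: (0,1):+0/XO../OOXX*, (0,2):+0/X.O./OOXX, (0,3):+0/X..O/OOXX
[XO../OOXX] X move#3: (0,2):+0/XOX./OOXX*, (0,3):+0/XO.X/OOXX
[XOX./OOXX] O move#4: (0,3):+0/XOXO/OOXX*
[XOXO/OOXX] end (terminal +0, X#5); searched X.../OO.X to 4

PV length from [X.../OO.X]: 4 plies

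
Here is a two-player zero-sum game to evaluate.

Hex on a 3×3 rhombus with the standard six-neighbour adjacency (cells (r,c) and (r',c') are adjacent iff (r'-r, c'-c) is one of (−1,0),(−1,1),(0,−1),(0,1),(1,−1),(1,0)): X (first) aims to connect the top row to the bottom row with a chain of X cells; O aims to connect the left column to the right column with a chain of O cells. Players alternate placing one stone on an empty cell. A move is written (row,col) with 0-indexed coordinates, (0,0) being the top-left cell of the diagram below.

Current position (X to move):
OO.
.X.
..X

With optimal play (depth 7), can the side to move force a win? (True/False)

X winning at [OO./.X./..X]: True

ply 1, X at OO./.X./..X | (0,2)=+1→OOX/.X./..X*; (1,0)=-1→OO./XX./..X; (1,2)=-1→OO./.XX/..X; (2,0)=-1→OO./.X./X.X; (2,1)=-1→OO./.X./.XX
ply 2, O at OOX/.X./..X | (1,0)=-1→OOX/OX./..X*; (1,2)=-1→OOX/.XO/..X; (2,0)=-1→OOX/.X./O.X; (2,1)=-1→OOX/.X./.OX
ply 3, X at OOX/OX./..X | (1,2)=+1→OOX/OXX/..X*; (2,0)=+1→OOX/OX./X.X; (2,1)=+1→OOX/OX./.XX
ply 4: OOX/OXX/..X is terminal -1 (O); from OO./.X./..X depth 7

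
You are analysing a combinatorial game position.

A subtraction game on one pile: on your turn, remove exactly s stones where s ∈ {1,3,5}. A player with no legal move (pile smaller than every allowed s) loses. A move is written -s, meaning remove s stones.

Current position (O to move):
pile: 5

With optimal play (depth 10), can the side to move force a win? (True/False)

[5] O move#1: -1:+1/4*, -3:+1/2, -5:+1/0
[4] X move#2: -1:-1/3*, -3:-1/1
[3] O move#3: -1:+1/2*, -3:+1/0
[2] X move#4: -1:-1/1*
[1] O move#5: -1:+1/0*
[0] end (terminal -1, X#6); searched 5 to 10

O winning at [5]: True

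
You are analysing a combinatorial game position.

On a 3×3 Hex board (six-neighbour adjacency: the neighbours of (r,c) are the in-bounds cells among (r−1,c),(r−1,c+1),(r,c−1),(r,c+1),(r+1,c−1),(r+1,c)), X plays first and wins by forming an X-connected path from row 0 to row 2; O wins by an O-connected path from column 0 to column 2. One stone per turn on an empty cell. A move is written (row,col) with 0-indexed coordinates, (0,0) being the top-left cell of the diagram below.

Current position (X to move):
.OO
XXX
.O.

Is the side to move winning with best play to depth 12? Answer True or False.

X winning at [.OO/XXX/.O.]: True

ply 1, X at .OO/XXX/.O. | (0,0)=+1→XOO/XXX/.O.*; (2,0)=-1→.OO/XXX/XO.; (2,2)=-1→.OO/XXX/.OX
ply 2, O at XOO/XXX/.O. | (2,0)=-1→XOO/XXX/OO.*; (2,2)=-1→XOO/XXX/.OO
ply 3, X at XOO/XXX/OO. | (2,2)=+1→XOO/XXX/OOX*
ply 4: XOO/XXX/OOX is terminal -1 (O); from .OO/XXX/.O. depth 12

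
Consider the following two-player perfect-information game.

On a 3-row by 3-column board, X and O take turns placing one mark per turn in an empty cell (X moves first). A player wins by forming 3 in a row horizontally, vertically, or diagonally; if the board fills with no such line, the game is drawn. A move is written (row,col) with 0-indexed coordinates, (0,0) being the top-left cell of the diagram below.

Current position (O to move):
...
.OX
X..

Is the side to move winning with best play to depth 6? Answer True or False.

O winning at [.../.OX/X..]: False

[.../.OX/X..] O move#1: (0,0):-1/O../.OX/X.., (0,1):+0/.O./.OX/X..*, (0,2):+0/..O/.OX/X.., (1,0):-1/.../OOX/X.., (2,1):+0/.../.OX/XO., (2,2):+0/.../.OX/X.O
[.O./.OX/X..] X move#2: (0,0):-1/XO./.OX/X.., (0,2):-1/.OX/.OX/X.., (1,0):-1/.O./XOX/X.., (2,1):+0/.O./.OX/XX.*, (2,2):-1/.O./.OX/X.X
[.O./.OX/XX.] O move#3: (0,0):-1/OO./.OX/XX., (0,2):-1/.OO/.OX/XX., (1,0):-1/.O./OOX/XX., (2,2):+0/.O./.OX/XXO*
[.O./.OX/XXO] X move#4: (0,0):+0/XO./.OX/XXO*, (0,2):-1/.OX/.OX/XXO, (1,0):-1/.O./XOX/XXO
[XO./.OX/XXO] O move#5: (0,2):-1/XOO/.OX/XXO, (1,0):+0/XO./OOX/XXO*
[XO./OOX/XXO] X move#6: (0,2):+0/XOX/OOX/XXO*
[XOX/OOX/XXO] end (terminal +0, O#7); searched .../.OX/X.. to 6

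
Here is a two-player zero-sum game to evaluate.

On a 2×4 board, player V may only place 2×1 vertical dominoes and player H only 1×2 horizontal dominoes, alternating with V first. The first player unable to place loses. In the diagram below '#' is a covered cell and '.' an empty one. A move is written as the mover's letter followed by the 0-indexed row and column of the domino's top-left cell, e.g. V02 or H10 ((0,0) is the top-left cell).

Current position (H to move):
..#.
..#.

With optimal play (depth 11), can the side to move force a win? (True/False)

ply 1, H at ..#./..#. | H00=+1→###./..#.*; H10=+1→..#./###.
ply 2, V at ###./..#. | V03=-1→####/..##*
ply 3, H at ####/..## | H10=+1→####/####*
ply 4: ####/#### is terminal -1 (V); from ..#./..#. depth 11

H winning at [..#./..#.]: True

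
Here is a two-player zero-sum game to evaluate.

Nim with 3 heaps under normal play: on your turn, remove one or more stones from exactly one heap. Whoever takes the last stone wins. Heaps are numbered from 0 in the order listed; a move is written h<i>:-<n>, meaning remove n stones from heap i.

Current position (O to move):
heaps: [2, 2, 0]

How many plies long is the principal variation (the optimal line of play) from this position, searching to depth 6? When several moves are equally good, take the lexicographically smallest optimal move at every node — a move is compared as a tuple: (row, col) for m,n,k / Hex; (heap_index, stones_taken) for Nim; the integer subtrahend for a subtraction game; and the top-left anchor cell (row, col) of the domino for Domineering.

PV length from [(2,2,0)]: 4 plies

ply 1, O at (2,2,0) | h0:-1=-1→(1,2,0)*; h0:-2=-1→(0,2,0); h1:-1=-1→(2,1,0); h1:-2=-1→(2,0,0)
ply 2, X at (1,2,0) | h0:-1=-1→(0,2,0); h1:-1=+1→(1,1,0)*; h1:-2=-1→(1,0,0)
ply 3, O at (1,1,0) | h0:-1=-1→(0,1,0)*; h1:-1=-1→(1,0,0)
ply 4, X at (0,1,0) | h1:-1=+1→(0,0,0)*
ply 5: (0,0,0) is terminal -1 (O); from (2,2,0) depth 6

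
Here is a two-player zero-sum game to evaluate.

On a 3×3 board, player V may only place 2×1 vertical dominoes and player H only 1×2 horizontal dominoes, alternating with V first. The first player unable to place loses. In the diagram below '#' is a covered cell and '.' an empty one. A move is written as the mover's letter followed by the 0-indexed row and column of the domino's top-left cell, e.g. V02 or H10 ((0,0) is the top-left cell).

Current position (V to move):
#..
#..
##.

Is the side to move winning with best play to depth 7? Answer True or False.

V winning at [#../#../##.]: True

ply 1, V at #../#../##. | V01=+1→##./##./##.*; V02=+1→#.#/#.#/##.; V12=-1→#../#.#/###
ply 2: ##./##./##. is terminal -1 (H); from #../#../##. depth 7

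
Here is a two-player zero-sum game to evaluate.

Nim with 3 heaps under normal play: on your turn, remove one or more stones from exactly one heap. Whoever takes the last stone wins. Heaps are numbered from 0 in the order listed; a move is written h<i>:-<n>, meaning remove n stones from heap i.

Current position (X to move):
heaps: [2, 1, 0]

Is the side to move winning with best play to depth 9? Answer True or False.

p1 X@[(2,1,0)]: h0:-1[(1,1,0)]+1* h0:-2[(0,1,0)]-1 h1:-1[(2,0,0)]-1
p2 O@[(1,1,0)]: h0:-1[(0,1,0)]-1* h1:-1[(1,0,0)]-1
p3 X@[(0,1,0)]: h1:-1[(0,0,0)]+1*
p4 O@[(0,0,0)] terminal -1; root [(2,1,0)] d9

X winning at [(2,1,0)]: True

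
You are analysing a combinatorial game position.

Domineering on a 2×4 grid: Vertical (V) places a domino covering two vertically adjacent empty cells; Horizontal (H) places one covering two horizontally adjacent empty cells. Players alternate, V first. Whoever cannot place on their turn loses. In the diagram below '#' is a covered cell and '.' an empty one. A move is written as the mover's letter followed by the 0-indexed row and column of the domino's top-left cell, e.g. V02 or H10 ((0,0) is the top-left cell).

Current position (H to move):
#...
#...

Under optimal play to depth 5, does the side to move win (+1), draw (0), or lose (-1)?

value(#.../#..., H) = +1

ply 1, H at #.../#... | H01=+1→###./#...*; H02=+1→#.##/#...; H11=+1→#.../###.; H12=+1→#.../#.##
ply 2, V at ###./#... | V03=-1→####/#..#*
ply 3, H at ####/#..# | H11=+1→####/####*
ply 4: ####/#### is terminal -1 (V); from #.../#... depth 5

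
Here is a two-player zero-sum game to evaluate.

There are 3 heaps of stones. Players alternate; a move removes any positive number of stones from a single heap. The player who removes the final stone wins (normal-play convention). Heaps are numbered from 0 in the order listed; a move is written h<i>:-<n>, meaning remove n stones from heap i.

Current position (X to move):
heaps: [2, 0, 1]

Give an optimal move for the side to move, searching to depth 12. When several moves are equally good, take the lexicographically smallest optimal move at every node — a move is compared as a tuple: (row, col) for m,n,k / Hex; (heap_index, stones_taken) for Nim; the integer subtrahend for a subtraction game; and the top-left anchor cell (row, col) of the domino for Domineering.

ply 1, X at (2,0,1) | h0:-1=+1→(1,0,1)*; h0:-2=-1→(0,0,1); h2:-1=-1→(2,0,0)
ply 2, O at (1,0,1) | h0:-1=-1→(0,0,1)*; h2:-1=-1→(1,0,0)
ply 3, X at (0,0,1) | h2:-1=+1→(0,0,0)*
ply 4: (0,0,0) is terminal -1 (O); from (2,0,1) depth 12

X's best at [(2,0,1)]: h0:-1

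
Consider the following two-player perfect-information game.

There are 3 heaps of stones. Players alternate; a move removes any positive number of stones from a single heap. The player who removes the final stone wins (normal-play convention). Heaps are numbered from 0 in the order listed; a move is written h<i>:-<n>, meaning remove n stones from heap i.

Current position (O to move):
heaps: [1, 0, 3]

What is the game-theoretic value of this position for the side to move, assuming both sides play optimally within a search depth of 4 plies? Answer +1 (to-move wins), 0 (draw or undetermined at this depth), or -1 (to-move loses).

[(1,0,3)] O move#1: h0:-1:-1/(0,0,3), h2:-1:-1/(1,0,2), h2:-2:+1/(1,0,1)*, h2:-3:-1/(1,0,0)
[(1,0,1)] X move#2: h0:-1:-1/(0,0,1)*, h2:-1:-1/(1,0,0)
[(0,0,1)] O move#3: h2:-1:+1/(0,0,0)*
[(0,0,0)] end (terminal -1, X#4); searched (1,0,3) to 4

value((1,0,3), O) = +1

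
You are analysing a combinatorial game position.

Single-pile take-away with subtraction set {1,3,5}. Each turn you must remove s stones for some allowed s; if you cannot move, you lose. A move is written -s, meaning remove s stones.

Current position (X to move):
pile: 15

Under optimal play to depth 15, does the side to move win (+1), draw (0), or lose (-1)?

value(15, X) = +1

ply 1, X at 15 | -1=+1→14*; -3=+1→12; -5=+1→10
ply 2, O at 14 | -1=-1→13*; -3=-1→11; -5=-1→9
ply 3, X at 13 | -1=+1→12*; -3=+1→10; -5=+1→8
ply 4, O at 12 | -1=-1→11*; -3=-1→9; -5=-1→7
ply 5, X at 11 | -1=+1→10*; -3=+1→8; -5=+1→6
ply 6, O at 10 | -1=-1→9*; -3=-1→7; -5=-1→5
ply 7, X at 9 | -1=+1→8*; -3=+1→6; -5=+1→4
ply 8, O at 8 | -1=-1→7*; -3=-1→5; -5=-1→3
ply 9, X at 7 | -1=+1→6*; -3=+1→4; -5=+1→2
ply 10, O at 6 | -1=-1→5*; -3=-1→3; -5=-1→1
ply 11, X at 5 | -1=+1→4*; -3=+1→2; -5=+1→0
ply 12, O at 4 | -1=-1→3*; -3=-1→1
ply 13, X at 3 | -1=+1→2*; -3=+1→0
ply 14, O at 2 | -1=-1→1*
ply 15, X at 1 | -1=+1→0*
ply 16: 0 is terminal -1 (O); from 15 depth 15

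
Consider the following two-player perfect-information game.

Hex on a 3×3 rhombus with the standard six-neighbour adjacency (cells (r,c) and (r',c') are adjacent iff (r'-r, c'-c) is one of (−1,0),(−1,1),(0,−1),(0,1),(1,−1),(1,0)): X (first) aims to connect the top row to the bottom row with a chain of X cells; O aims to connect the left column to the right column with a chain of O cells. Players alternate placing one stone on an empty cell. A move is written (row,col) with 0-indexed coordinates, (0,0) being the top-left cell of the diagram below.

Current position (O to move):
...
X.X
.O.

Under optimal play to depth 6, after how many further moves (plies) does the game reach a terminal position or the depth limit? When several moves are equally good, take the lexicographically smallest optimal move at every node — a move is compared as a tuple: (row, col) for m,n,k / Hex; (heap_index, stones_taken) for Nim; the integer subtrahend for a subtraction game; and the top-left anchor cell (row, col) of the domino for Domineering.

ply 1, O at .../X.X/.O. | (0,0)=-1→O../X.X/.O.*; (0,1)=-1→.O./X.X/.O.; (0,2)=-1→..O/X.X/.O.; (1,1)=-1→.../XOX/.O.; (2,0)=-1→.../X.X/OO.; (2,2)=-1→.../X.X/.OO
ply 2, X at O../X.X/.O. | (0,1)=+1→OX./X.X/.O.*; (0,2)=+1→O.X/X.X/.O.; (1,1)=+1→O../XXX/.O.; (2,0)=+1→O../X.X/XO.; (2,2)=+1→O../X.X/.OX
ply 3, O at OX./X.X/.O. | (0,2)=-1→OXO/X.X/.O.*; (1,1)=-1→OX./XOX/.O.; (2,0)=-1→OX./X.X/OO.; (2,2)=-1→OX./X.X/.OO
ply 4, X at OXO/X.X/.O. | (1,1)=+1→OXO/XXX/.O.*; (2,0)=+1→OXO/X.X/XO.; (2,2)=+1→OXO/X.X/.OX
ply 5, O at OXO/XXX/.O. | (2,0)=-1→OXO/XXX/OO.*; (2,2)=-1→OXO/XXX/.OO
ply 6, X at OXO/XXX/OO. | (2,2)=+1→OXO/XXX/OOX*
ply 7: OXO/XXX/OOX is terminal -1 (O); from .../X.X/.O. depth 6

PV length from [.../X.X/.O.]: 6 plies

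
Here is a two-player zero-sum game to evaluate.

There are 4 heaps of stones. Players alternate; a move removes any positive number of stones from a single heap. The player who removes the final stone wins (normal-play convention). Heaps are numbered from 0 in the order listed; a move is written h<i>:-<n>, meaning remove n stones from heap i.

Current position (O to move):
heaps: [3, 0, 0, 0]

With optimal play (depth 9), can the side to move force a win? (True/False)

O winning at [(3,0,0,0)]: True

[(3,0,0,0)] O move#1: h0:-1:-1/(2,0,0,0), h0:-2:-1/(1,0,0,0), h0:-3:+1/(0,0,0,0)*
[(0,0,0,0)] end (terminal -1, X#2); searched (3,0,0,0) to 9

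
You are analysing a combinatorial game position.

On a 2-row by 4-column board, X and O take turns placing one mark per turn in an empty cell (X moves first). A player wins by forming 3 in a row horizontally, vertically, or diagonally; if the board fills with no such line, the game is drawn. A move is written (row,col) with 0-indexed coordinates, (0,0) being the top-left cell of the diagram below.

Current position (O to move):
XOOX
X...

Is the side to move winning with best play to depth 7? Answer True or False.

p1 O@[XOOX/X...]: (1,1)[XOOX/XO..]+0* (1,2)[XOOX/X.O.]+0 (1,3)[XOOX/X..O]+0
p2 X@[XOOX/XO..]: (1,2)[XOOX/XOX.]+0* (1,3)[XOOX/XO.X]+0
p3 O@[XOOX/XOX.]: (1,3)[XOOX/XOXO]+0*
p4 X@[XOOX/XOXO] terminal +0; root [XOOX/X...] d7

O winning at [XOOX/X...]: False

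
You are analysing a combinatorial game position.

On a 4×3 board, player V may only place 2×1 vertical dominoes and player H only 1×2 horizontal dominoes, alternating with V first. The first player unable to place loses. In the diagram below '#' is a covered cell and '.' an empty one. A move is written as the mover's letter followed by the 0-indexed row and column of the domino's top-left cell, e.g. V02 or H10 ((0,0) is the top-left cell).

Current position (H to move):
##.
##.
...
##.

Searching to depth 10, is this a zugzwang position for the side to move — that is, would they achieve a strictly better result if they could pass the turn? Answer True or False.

zugzwang(##./##./.../##., H) = False

p1 H@[##./##./.../##.]: H20[##./##./##./##.]-1* H21[##./##./.##/##.]-1
p2 V@[##./##./##./##.]: V02[###/###/##./##.]+1* V12[##./###/###/##.]+1 V22[##./##./###/###]+1
p3 H@[###/###/##./##.] terminal -1; root [##./##./.../##.] d10
pass branch (V moves first from the same position):
  | p1 V@[##./##./.../##.]: V02[###/###/.../##.]-1 V12[##./###/..#/##.]-1 V22[##./##./..#/###]+1*
  | p2 H@[##./##./..#/###]: H20[##./##./###/###]-1*
  | p3 V@[##./##./###/###]: V02[###/###/###/###]+1*
  | p4 H@[###/###/###/###] terminal -1; root [##./##./.../##.] d10
H moving scores -1; H passing scores -1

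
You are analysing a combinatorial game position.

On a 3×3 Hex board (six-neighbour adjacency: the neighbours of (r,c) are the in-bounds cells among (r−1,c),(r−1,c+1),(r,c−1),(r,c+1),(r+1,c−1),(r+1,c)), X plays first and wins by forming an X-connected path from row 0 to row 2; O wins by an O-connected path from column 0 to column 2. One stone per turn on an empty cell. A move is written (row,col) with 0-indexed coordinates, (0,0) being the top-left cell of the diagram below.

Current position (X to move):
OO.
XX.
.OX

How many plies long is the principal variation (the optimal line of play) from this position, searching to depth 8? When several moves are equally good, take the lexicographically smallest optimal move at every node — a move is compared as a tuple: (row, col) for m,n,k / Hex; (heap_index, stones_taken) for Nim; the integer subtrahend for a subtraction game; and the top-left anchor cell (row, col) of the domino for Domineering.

PV length from [OO./XX./.OX]: 3 plies

p1 X@[OO./XX./.OX]: (0,2)[OOX/XX./.OX]+1* (1,2)[OO./XXX/.OX]-1 (2,0)[OO./XX./XOX]-1
p2 O@[OOX/XX./.OX]: (1,2)[OOX/XXO/.OX]-1* (2,0)[OOX/XX./OOX]-1
p3 X@[OOX/XXO/.OX]: (2,0)[OOX/XXO/XOX]+1*
p4 O@[OOX/XXO/XOX] terminal -1; root [OO./XX./.OX] d8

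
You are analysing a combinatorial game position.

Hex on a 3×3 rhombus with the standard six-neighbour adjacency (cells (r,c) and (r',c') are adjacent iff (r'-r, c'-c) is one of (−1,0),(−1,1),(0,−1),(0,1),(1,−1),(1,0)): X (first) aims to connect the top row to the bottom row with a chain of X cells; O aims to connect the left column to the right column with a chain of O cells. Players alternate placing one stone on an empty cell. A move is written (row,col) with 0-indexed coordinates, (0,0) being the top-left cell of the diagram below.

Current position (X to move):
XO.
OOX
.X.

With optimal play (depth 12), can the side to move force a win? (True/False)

[XO./OOX/.X.] X move#1: (0,2):+1/XOX/OOX/.X.*, (2,0):-1/XO./OOX/XX., (2,2):-1/XO./OOX/.XX
[XOX/OOX/.X.] end (terminal -1, O#2); searched XO./OOX/.X. to 12

X winning at [XO./OOX/.X.]: True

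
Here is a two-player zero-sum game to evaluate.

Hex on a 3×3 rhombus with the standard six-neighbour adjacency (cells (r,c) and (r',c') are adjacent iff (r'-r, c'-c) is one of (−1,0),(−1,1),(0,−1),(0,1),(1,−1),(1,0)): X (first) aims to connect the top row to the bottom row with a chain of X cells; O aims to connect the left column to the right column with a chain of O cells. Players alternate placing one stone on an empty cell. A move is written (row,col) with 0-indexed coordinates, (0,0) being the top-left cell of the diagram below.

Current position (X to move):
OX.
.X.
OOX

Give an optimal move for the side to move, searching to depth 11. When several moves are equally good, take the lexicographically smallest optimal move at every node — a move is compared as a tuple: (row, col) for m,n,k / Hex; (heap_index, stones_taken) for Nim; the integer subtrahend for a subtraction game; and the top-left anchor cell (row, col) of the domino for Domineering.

X's best at [OX./.X./OOX]: (1,2)

p1 X@[OX./.X./OOX]: (0,2)[OXX/.X./OOX]-1 (1,0)[OX./XX./OOX]-1 (1,2)[OX./.XX/OOX]+1*
p2 O@[OX./.XX/OOX] terminal -1; root [OX./.X./OOX] d11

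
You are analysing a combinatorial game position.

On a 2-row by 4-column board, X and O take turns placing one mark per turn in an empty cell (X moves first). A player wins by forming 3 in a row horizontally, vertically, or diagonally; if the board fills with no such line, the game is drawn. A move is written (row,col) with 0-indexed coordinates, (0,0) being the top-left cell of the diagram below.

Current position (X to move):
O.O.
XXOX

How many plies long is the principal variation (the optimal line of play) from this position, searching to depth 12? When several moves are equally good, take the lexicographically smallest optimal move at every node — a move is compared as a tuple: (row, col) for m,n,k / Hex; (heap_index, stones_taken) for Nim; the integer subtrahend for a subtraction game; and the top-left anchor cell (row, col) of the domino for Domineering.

PV length from [O.O./XXOX]: 2 plies

p1 X@[O.O./XXOX]: (0,1)[OXO./XXOX]+0* (0,3)[O.OX/XXOX]-1
p2 O@[OXO./XXOX]: (0,3)[OXOO/XXOX]+0*
p3 X@[OXOO/XXOX] terminal +0; root [O.O./XXOX] d12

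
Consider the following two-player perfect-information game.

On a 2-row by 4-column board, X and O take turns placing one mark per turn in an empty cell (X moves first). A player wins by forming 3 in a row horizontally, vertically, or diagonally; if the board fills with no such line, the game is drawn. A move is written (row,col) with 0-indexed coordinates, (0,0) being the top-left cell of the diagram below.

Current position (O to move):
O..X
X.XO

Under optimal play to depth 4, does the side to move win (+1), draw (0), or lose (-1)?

value(O..X/X.XO, O) = 0

[O..X/X.XO] O move#1: (0,1):-1/OO.X/X.XO, (0,2):-1/O.OX/X.XO, (1,1):+0/O..X/XOXO*
[O..X/XOXO] X move#2: (0,1):+0/OX.X/XOXO*, (0,2):+0/O.XX/XOXO
[OX.X/XOXO] O move#3: (0,2):+0/OXOX/XOXO*
[OXOX/XOXO] end (terminal +0, X#4); searched O..X/X.XO to 4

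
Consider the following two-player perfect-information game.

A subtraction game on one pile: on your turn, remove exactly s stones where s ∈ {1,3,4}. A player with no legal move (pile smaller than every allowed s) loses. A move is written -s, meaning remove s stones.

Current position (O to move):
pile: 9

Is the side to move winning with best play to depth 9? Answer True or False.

[9] O move#1: -1:-1/8*, -3:-1/6, -4:-1/5
[8] X move#2: -1:+1/7*, -3:-1/5, -4:-1/4
[7] O move#3: -1:-1/6*, -3:-1/4, -4:-1/3
[6] X move#4: -1:-1/5, -3:-1/3, -4:+1/2*
[2] O move#5: -1:-1/1*
[1] X move#6: -1:+1/0*
[0] end (terminal -1, O#7); searched 9 to 9

O winning at [9]: False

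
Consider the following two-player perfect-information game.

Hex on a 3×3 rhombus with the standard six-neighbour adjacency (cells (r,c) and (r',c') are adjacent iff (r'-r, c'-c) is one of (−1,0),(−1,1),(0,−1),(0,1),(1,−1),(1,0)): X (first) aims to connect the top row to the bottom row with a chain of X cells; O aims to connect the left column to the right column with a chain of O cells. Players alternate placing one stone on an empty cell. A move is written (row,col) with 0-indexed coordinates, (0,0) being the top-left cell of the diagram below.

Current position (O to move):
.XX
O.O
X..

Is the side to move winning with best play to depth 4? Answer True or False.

p1 O@[.XX/O.O/X..]: (0,0)[OXX/O.O/X..]-1 (1,1)[.XX/OOO/X..]+1* (2,1)[.XX/O.O/XO.]-1 (2,2)[.XX/O.O/X.O]-1
p2 X@[.XX/OOO/X..] terminal -1; root [.XX/O.O/X..] d4

O winning at [.XX/O.O/X..]: True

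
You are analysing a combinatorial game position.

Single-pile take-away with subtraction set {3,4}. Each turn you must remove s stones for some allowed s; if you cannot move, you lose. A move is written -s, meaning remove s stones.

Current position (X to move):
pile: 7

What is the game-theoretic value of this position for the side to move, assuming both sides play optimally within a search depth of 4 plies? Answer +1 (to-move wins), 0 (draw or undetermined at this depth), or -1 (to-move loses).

[7] X move#1: -3:-1/4*, -4:-1/3
[4] O move#2: -3:+1/1*, -4:+1/0
[1] end (terminal -1, X#3); searched 7 to 4

value(7, X) = -1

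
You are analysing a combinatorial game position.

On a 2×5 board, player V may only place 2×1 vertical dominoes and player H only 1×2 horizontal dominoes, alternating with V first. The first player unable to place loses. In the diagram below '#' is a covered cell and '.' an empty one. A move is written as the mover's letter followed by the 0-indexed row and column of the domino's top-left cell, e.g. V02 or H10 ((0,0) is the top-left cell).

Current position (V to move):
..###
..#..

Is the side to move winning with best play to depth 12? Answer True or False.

p1 V@[..###/..#..]: V00[#.###/#.#..]+1* V01[.####/.##..]+1
p2 H@[#.###/#.#..]: H13[#.###/#.###]-1*
p3 V@[#.###/#.###]: V01[#####/#####]+1*
p4 H@[#####/#####] terminal -1; root [..###/..#..] d12

V winning at [..###/..#..]: True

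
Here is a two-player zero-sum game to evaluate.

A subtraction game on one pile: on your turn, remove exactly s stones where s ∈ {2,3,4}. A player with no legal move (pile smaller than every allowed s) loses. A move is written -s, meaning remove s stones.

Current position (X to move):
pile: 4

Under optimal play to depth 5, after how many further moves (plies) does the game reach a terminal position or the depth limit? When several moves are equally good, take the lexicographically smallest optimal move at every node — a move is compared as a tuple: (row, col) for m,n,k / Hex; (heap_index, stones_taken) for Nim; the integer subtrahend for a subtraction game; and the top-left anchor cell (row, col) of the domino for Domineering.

ply 1, X at 4 | -2=-1→2; -3=+1→1*; -4=+1→0
ply 2: 1 is terminal -1 (O); from 4 depth 5

PV length from [4]: 1 ply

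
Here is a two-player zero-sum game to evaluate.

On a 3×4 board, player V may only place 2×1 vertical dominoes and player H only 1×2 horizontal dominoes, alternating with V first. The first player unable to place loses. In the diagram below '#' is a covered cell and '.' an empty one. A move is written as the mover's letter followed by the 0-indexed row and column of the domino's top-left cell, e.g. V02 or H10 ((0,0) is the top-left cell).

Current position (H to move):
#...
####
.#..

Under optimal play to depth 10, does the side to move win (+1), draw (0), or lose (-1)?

value(#.../####/.#.., H) = +1

[#.../####/.#..] H move#1: H01:+1/###./####/.#..*, H02:+1/#.##/####/.#.., H22:+1/#.../####/.###
[###./####/.#..] end (terminal -1, V#2); searched #.../####/.#.. to 10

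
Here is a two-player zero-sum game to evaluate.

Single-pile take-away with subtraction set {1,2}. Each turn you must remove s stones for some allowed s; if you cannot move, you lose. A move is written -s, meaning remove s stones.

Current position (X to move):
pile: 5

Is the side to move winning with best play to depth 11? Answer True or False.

p1 X@[5]: -1[4]-1 -2[3]+1*
p2 O@[3]: -1[2]-1* -2[1]-1
p3 X@[2]: -1[1]-1 -2[0]+1*
p4 O@[0] terminal -1; root [5] d11

X winning at [5]: True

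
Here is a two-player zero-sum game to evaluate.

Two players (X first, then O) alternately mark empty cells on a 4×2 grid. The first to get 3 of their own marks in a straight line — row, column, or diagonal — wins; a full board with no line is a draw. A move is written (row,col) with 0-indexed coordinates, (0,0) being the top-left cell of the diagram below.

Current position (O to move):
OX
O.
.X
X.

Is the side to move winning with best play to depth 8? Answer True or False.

p1 O@[OX/O./.X/X.]: (1,1)[OX/OO/.X/X.]+0 (2,0)[OX/O./OX/X.]+1* (3,1)[OX/O./.X/XO]-1
p2 X@[OX/O./OX/X.] terminal -1; root [OX/O./.X/X.] d8

O winning at [OX/O./.X/X.]: True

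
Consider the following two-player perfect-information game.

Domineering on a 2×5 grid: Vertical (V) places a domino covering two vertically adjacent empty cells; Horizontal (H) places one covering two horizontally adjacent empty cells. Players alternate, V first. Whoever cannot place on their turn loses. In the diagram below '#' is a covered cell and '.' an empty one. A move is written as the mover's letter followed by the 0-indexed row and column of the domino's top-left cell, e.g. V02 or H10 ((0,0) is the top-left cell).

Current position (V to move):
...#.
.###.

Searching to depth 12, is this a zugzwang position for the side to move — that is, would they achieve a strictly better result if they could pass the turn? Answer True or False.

zugzwang(...#./.###., V) = False

[...#./.###.] V move#1: V00:+1/#..#./####.*, V04:-1/...##/.####
[#..#./####.] H move#2: H01:-1/####./####.*
[####./####.] V move#3: V04:+1/#####/#####*
[#####/#####] end (terminal -1, H#4); searched ...#./.###. to 12
pass branch (H moves first from the same position):
  | [...#./.###.] H move#1: H00:-1/##.#./.###.*, H01:-1/.###./.###.
  | [##.#./.###.] V move#2: V04:+1/##.##/.####*
  | [##.##/.####] end (terminal -1, H#3); searched ...#./.###. to 12
V moving scores +1; V passing scores +1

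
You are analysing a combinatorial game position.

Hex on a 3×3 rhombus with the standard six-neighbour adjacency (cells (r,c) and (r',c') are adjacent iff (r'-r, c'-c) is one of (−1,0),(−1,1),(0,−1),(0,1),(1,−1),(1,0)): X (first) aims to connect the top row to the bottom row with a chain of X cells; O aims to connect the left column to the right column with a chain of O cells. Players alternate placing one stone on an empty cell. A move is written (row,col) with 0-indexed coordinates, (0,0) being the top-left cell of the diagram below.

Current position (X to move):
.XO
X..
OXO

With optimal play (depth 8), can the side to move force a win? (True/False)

[.XO/X../OXO] X move#1: (0,0):-1/XXO/X../OXO, (1,1):+1/.XO/XX./OXO*, (1,2):-1/.XO/X.X/OXO
[.XO/XX./OXO] end (terminal -1, O#2); searched .XO/X../OXO to 8

X winning at [.XO/X../OXO]: True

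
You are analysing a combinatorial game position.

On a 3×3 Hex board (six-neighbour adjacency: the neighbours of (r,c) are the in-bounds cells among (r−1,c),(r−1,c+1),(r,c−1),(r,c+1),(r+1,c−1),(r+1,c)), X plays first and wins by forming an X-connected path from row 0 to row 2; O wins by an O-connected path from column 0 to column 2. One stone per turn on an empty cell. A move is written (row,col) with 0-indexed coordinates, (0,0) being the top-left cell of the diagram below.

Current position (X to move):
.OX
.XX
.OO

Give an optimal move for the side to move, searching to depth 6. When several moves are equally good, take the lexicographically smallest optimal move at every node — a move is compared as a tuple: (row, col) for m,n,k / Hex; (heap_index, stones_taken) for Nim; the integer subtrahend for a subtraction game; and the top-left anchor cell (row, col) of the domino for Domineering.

X's best at [.OX/.XX/.OO]: (2,0)

ply 1, X at .OX/.XX/.OO | (0,0)=-1→XOX/.XX/.OO; (1,0)=-1→.OX/XXX/.OO; (2,0)=+1→.OX/.XX/XOO*
ply 2: .OX/.XX/XOO is terminal -1 (O); from .OX/.XX/.OO depth 6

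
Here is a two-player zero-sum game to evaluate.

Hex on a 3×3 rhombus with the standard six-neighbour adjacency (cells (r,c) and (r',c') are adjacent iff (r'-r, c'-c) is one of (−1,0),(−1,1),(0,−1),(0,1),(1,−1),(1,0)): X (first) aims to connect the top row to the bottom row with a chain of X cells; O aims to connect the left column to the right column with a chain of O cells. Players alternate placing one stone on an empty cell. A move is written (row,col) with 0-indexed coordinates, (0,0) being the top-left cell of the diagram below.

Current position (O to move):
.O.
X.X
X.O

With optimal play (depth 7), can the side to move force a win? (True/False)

O winning at [.O./X.X/X.O]: False

[.O./X.X/X.O] O move#1: (0,0):-1/OO./X.X/X.O*, (0,2):-1/.OO/X.X/X.O, (1,1):-1/.O./XOX/X.O, (2,1):-1/.O./X.X/XOO
[OO./X.X/X.O] X move#2: (0,2):+1/OOX/X.X/X.O*, (1,1):-1/OO./XXX/X.O, (2,1):-1/OO./X.X/XXO
[OOX/X.X/X.O] O move#3: (1,1):-1/OOX/XOX/X.O*, (2,1):-1/OOX/X.X/XOO
[OOX/XOX/X.O] X move#4: (2,1):+1/OOX/XOX/XXO*
[OOX/XOX/XXO] end (terminal -1, O#5); searched .O./X.X/X.O to 7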